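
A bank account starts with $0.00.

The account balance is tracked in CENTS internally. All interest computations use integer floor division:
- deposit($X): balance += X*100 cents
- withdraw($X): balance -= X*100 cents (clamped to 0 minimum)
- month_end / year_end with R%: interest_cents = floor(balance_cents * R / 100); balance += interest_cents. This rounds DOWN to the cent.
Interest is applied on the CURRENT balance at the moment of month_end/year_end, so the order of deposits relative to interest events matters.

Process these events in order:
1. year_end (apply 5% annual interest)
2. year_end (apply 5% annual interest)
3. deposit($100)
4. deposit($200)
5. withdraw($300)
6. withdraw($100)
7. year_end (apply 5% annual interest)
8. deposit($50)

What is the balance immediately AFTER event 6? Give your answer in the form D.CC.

After 1 (year_end (apply 5% annual interest)): balance=$0.00 total_interest=$0.00
After 2 (year_end (apply 5% annual interest)): balance=$0.00 total_interest=$0.00
After 3 (deposit($100)): balance=$100.00 total_interest=$0.00
After 4 (deposit($200)): balance=$300.00 total_interest=$0.00
After 5 (withdraw($300)): balance=$0.00 total_interest=$0.00
After 6 (withdraw($100)): balance=$0.00 total_interest=$0.00

Answer: 0.00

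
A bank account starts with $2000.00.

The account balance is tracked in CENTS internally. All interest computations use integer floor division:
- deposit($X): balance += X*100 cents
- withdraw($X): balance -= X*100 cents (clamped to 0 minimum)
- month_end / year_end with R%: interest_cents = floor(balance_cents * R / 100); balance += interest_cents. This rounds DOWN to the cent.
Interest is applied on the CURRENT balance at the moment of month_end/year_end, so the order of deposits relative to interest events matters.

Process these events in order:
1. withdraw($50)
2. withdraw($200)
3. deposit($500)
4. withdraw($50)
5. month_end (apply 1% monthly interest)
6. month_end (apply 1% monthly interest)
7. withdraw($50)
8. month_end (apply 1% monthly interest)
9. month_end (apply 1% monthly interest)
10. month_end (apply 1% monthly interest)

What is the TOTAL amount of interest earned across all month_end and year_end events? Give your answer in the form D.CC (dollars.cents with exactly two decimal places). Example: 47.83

Answer: 110.70

Derivation:
After 1 (withdraw($50)): balance=$1950.00 total_interest=$0.00
After 2 (withdraw($200)): balance=$1750.00 total_interest=$0.00
After 3 (deposit($500)): balance=$2250.00 total_interest=$0.00
After 4 (withdraw($50)): balance=$2200.00 total_interest=$0.00
After 5 (month_end (apply 1% monthly interest)): balance=$2222.00 total_interest=$22.00
After 6 (month_end (apply 1% monthly interest)): balance=$2244.22 total_interest=$44.22
After 7 (withdraw($50)): balance=$2194.22 total_interest=$44.22
After 8 (month_end (apply 1% monthly interest)): balance=$2216.16 total_interest=$66.16
After 9 (month_end (apply 1% monthly interest)): balance=$2238.32 total_interest=$88.32
After 10 (month_end (apply 1% monthly interest)): balance=$2260.70 total_interest=$110.70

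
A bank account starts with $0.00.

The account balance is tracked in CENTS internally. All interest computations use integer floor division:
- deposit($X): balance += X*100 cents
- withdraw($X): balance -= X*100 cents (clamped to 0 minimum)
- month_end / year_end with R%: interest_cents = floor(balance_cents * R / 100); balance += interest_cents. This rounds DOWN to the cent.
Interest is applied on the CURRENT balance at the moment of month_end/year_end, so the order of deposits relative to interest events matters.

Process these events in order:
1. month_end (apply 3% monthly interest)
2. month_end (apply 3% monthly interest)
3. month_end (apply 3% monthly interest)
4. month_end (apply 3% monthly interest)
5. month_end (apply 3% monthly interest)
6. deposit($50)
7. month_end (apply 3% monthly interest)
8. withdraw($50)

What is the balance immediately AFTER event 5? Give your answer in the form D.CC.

After 1 (month_end (apply 3% monthly interest)): balance=$0.00 total_interest=$0.00
After 2 (month_end (apply 3% monthly interest)): balance=$0.00 total_interest=$0.00
After 3 (month_end (apply 3% monthly interest)): balance=$0.00 total_interest=$0.00
After 4 (month_end (apply 3% monthly interest)): balance=$0.00 total_interest=$0.00
After 5 (month_end (apply 3% monthly interest)): balance=$0.00 total_interest=$0.00

Answer: 0.00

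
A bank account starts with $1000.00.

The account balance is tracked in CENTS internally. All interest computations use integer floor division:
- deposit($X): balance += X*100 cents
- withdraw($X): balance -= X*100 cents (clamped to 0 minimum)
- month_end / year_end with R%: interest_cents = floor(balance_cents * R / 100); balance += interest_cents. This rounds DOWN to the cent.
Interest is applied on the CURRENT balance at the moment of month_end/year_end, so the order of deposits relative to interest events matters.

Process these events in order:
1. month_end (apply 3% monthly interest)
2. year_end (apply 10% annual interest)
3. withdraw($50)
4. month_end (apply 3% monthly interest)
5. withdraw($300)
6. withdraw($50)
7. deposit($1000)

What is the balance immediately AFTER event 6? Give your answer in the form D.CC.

Answer: 765.49

Derivation:
After 1 (month_end (apply 3% monthly interest)): balance=$1030.00 total_interest=$30.00
After 2 (year_end (apply 10% annual interest)): balance=$1133.00 total_interest=$133.00
After 3 (withdraw($50)): balance=$1083.00 total_interest=$133.00
After 4 (month_end (apply 3% monthly interest)): balance=$1115.49 total_interest=$165.49
After 5 (withdraw($300)): balance=$815.49 total_interest=$165.49
After 6 (withdraw($50)): balance=$765.49 total_interest=$165.49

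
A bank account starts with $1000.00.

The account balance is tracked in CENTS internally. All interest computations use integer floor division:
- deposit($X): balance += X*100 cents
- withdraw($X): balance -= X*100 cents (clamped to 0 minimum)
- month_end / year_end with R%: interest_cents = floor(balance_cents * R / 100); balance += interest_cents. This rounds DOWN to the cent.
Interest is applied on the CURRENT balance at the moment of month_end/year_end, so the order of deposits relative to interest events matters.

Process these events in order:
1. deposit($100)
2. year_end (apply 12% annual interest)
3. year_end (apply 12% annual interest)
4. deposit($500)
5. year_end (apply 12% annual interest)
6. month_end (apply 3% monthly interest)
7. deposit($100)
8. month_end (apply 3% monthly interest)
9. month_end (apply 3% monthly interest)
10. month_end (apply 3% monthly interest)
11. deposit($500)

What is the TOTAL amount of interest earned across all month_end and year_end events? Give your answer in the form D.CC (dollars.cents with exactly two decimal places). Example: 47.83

Answer: 778.92

Derivation:
After 1 (deposit($100)): balance=$1100.00 total_interest=$0.00
After 2 (year_end (apply 12% annual interest)): balance=$1232.00 total_interest=$132.00
After 3 (year_end (apply 12% annual interest)): balance=$1379.84 total_interest=$279.84
After 4 (deposit($500)): balance=$1879.84 total_interest=$279.84
After 5 (year_end (apply 12% annual interest)): balance=$2105.42 total_interest=$505.42
After 6 (month_end (apply 3% monthly interest)): balance=$2168.58 total_interest=$568.58
After 7 (deposit($100)): balance=$2268.58 total_interest=$568.58
After 8 (month_end (apply 3% monthly interest)): balance=$2336.63 total_interest=$636.63
After 9 (month_end (apply 3% monthly interest)): balance=$2406.72 total_interest=$706.72
After 10 (month_end (apply 3% monthly interest)): balance=$2478.92 total_interest=$778.92
After 11 (deposit($500)): balance=$2978.92 total_interest=$778.92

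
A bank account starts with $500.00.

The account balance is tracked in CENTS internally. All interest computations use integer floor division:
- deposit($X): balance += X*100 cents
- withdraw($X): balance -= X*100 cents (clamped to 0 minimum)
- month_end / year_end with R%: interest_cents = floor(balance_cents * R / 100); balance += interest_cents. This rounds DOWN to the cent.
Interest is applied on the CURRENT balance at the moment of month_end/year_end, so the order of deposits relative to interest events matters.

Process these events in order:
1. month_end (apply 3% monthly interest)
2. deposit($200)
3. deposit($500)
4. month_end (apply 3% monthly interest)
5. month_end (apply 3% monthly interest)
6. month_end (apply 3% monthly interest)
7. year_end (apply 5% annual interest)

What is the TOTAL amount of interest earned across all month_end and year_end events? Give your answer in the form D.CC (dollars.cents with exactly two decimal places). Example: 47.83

Answer: 194.03

Derivation:
After 1 (month_end (apply 3% monthly interest)): balance=$515.00 total_interest=$15.00
After 2 (deposit($200)): balance=$715.00 total_interest=$15.00
After 3 (deposit($500)): balance=$1215.00 total_interest=$15.00
After 4 (month_end (apply 3% monthly interest)): balance=$1251.45 total_interest=$51.45
After 5 (month_end (apply 3% monthly interest)): balance=$1288.99 total_interest=$88.99
After 6 (month_end (apply 3% monthly interest)): balance=$1327.65 total_interest=$127.65
After 7 (year_end (apply 5% annual interest)): balance=$1394.03 total_interest=$194.03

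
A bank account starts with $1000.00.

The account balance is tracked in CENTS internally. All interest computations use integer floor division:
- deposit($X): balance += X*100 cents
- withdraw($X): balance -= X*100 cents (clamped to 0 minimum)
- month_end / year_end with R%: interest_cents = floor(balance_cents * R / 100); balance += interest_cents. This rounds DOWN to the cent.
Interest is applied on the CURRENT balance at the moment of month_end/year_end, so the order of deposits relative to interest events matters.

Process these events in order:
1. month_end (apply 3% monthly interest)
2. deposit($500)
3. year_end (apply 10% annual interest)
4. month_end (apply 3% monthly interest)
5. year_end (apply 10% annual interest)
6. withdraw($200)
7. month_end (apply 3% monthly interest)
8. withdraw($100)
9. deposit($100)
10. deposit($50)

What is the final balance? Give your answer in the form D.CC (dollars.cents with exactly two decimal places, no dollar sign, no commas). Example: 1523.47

After 1 (month_end (apply 3% monthly interest)): balance=$1030.00 total_interest=$30.00
After 2 (deposit($500)): balance=$1530.00 total_interest=$30.00
After 3 (year_end (apply 10% annual interest)): balance=$1683.00 total_interest=$183.00
After 4 (month_end (apply 3% monthly interest)): balance=$1733.49 total_interest=$233.49
After 5 (year_end (apply 10% annual interest)): balance=$1906.83 total_interest=$406.83
After 6 (withdraw($200)): balance=$1706.83 total_interest=$406.83
After 7 (month_end (apply 3% monthly interest)): balance=$1758.03 total_interest=$458.03
After 8 (withdraw($100)): balance=$1658.03 total_interest=$458.03
After 9 (deposit($100)): balance=$1758.03 total_interest=$458.03
After 10 (deposit($50)): balance=$1808.03 total_interest=$458.03

Answer: 1808.03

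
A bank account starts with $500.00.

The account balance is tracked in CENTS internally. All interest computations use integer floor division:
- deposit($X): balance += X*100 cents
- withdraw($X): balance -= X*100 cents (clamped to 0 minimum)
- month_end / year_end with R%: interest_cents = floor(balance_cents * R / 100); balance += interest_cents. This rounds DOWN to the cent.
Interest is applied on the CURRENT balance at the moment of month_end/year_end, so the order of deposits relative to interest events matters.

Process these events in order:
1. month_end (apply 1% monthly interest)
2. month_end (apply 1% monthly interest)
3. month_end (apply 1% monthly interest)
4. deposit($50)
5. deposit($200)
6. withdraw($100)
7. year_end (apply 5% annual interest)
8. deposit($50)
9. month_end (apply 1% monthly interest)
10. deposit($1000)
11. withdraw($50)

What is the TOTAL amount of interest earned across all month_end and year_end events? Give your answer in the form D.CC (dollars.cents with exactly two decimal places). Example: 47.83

Answer: 55.88

Derivation:
After 1 (month_end (apply 1% monthly interest)): balance=$505.00 total_interest=$5.00
After 2 (month_end (apply 1% monthly interest)): balance=$510.05 total_interest=$10.05
After 3 (month_end (apply 1% monthly interest)): balance=$515.15 total_interest=$15.15
After 4 (deposit($50)): balance=$565.15 total_interest=$15.15
After 5 (deposit($200)): balance=$765.15 total_interest=$15.15
After 6 (withdraw($100)): balance=$665.15 total_interest=$15.15
After 7 (year_end (apply 5% annual interest)): balance=$698.40 total_interest=$48.40
After 8 (deposit($50)): balance=$748.40 total_interest=$48.40
After 9 (month_end (apply 1% monthly interest)): balance=$755.88 total_interest=$55.88
After 10 (deposit($1000)): balance=$1755.88 total_interest=$55.88
After 11 (withdraw($50)): balance=$1705.88 total_interest=$55.88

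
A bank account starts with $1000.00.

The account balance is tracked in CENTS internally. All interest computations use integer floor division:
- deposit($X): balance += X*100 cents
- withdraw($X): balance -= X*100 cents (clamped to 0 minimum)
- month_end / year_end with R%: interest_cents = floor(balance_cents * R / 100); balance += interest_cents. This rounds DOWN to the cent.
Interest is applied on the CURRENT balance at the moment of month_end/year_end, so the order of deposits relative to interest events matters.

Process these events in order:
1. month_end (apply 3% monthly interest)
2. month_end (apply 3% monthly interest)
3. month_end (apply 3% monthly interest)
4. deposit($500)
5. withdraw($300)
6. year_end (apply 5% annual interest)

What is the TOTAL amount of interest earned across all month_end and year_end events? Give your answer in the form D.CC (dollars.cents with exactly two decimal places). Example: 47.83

After 1 (month_end (apply 3% monthly interest)): balance=$1030.00 total_interest=$30.00
After 2 (month_end (apply 3% monthly interest)): balance=$1060.90 total_interest=$60.90
After 3 (month_end (apply 3% monthly interest)): balance=$1092.72 total_interest=$92.72
After 4 (deposit($500)): balance=$1592.72 total_interest=$92.72
After 5 (withdraw($300)): balance=$1292.72 total_interest=$92.72
After 6 (year_end (apply 5% annual interest)): balance=$1357.35 total_interest=$157.35

Answer: 157.35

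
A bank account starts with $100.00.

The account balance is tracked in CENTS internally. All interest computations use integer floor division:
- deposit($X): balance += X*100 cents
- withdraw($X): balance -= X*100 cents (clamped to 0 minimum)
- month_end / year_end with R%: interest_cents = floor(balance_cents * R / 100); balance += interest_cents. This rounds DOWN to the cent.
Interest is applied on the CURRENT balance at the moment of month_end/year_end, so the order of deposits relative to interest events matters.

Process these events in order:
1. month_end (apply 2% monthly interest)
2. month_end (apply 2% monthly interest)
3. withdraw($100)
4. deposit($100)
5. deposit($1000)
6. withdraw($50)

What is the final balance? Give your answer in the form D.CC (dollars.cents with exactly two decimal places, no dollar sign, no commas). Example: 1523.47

After 1 (month_end (apply 2% monthly interest)): balance=$102.00 total_interest=$2.00
After 2 (month_end (apply 2% monthly interest)): balance=$104.04 total_interest=$4.04
After 3 (withdraw($100)): balance=$4.04 total_interest=$4.04
After 4 (deposit($100)): balance=$104.04 total_interest=$4.04
After 5 (deposit($1000)): balance=$1104.04 total_interest=$4.04
After 6 (withdraw($50)): balance=$1054.04 total_interest=$4.04

Answer: 1054.04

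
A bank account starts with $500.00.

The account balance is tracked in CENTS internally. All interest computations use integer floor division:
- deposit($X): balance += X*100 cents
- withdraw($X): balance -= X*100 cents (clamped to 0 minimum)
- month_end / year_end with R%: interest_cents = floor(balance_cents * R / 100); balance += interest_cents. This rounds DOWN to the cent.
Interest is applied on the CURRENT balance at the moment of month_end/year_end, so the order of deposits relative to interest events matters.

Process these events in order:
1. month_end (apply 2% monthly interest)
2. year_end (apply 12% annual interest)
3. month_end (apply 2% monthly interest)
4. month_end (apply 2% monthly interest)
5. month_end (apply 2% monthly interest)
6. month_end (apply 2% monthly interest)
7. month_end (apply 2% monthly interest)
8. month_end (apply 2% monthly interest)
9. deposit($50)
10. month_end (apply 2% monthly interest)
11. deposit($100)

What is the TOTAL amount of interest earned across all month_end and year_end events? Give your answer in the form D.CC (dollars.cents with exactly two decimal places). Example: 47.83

After 1 (month_end (apply 2% monthly interest)): balance=$510.00 total_interest=$10.00
After 2 (year_end (apply 12% annual interest)): balance=$571.20 total_interest=$71.20
After 3 (month_end (apply 2% monthly interest)): balance=$582.62 total_interest=$82.62
After 4 (month_end (apply 2% monthly interest)): balance=$594.27 total_interest=$94.27
After 5 (month_end (apply 2% monthly interest)): balance=$606.15 total_interest=$106.15
After 6 (month_end (apply 2% monthly interest)): balance=$618.27 total_interest=$118.27
After 7 (month_end (apply 2% monthly interest)): balance=$630.63 total_interest=$130.63
After 8 (month_end (apply 2% monthly interest)): balance=$643.24 total_interest=$143.24
After 9 (deposit($50)): balance=$693.24 total_interest=$143.24
After 10 (month_end (apply 2% monthly interest)): balance=$707.10 total_interest=$157.10
After 11 (deposit($100)): balance=$807.10 total_interest=$157.10

Answer: 157.10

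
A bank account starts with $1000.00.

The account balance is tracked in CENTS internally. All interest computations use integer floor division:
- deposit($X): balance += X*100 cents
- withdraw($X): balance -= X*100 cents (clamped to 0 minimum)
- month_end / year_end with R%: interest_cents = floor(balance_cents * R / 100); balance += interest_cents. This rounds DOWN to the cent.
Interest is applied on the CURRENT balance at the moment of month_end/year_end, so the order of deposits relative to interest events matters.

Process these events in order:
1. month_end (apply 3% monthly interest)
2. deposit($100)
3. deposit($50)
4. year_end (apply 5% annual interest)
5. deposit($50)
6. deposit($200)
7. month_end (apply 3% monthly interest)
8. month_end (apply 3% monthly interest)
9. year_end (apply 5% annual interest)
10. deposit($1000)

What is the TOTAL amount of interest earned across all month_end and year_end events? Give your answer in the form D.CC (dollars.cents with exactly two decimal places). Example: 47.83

Answer: 258.66

Derivation:
After 1 (month_end (apply 3% monthly interest)): balance=$1030.00 total_interest=$30.00
After 2 (deposit($100)): balance=$1130.00 total_interest=$30.00
After 3 (deposit($50)): balance=$1180.00 total_interest=$30.00
After 4 (year_end (apply 5% annual interest)): balance=$1239.00 total_interest=$89.00
After 5 (deposit($50)): balance=$1289.00 total_interest=$89.00
After 6 (deposit($200)): balance=$1489.00 total_interest=$89.00
After 7 (month_end (apply 3% monthly interest)): balance=$1533.67 total_interest=$133.67
After 8 (month_end (apply 3% monthly interest)): balance=$1579.68 total_interest=$179.68
After 9 (year_end (apply 5% annual interest)): balance=$1658.66 total_interest=$258.66
After 10 (deposit($1000)): balance=$2658.66 total_interest=$258.66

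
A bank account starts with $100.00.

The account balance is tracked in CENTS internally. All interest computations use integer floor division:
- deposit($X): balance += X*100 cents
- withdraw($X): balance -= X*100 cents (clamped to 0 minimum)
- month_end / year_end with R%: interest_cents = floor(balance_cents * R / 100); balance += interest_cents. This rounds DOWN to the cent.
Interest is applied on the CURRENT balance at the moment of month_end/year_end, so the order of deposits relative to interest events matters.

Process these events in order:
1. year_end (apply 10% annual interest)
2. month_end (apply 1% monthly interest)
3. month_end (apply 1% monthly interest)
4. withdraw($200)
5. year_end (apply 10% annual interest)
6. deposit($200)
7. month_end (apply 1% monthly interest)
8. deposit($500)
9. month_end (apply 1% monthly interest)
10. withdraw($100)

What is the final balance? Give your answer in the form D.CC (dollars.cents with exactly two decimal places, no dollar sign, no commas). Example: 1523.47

Answer: 609.02

Derivation:
After 1 (year_end (apply 10% annual interest)): balance=$110.00 total_interest=$10.00
After 2 (month_end (apply 1% monthly interest)): balance=$111.10 total_interest=$11.10
After 3 (month_end (apply 1% monthly interest)): balance=$112.21 total_interest=$12.21
After 4 (withdraw($200)): balance=$0.00 total_interest=$12.21
After 5 (year_end (apply 10% annual interest)): balance=$0.00 total_interest=$12.21
After 6 (deposit($200)): balance=$200.00 total_interest=$12.21
After 7 (month_end (apply 1% monthly interest)): balance=$202.00 total_interest=$14.21
After 8 (deposit($500)): balance=$702.00 total_interest=$14.21
After 9 (month_end (apply 1% monthly interest)): balance=$709.02 total_interest=$21.23
After 10 (withdraw($100)): balance=$609.02 total_interest=$21.23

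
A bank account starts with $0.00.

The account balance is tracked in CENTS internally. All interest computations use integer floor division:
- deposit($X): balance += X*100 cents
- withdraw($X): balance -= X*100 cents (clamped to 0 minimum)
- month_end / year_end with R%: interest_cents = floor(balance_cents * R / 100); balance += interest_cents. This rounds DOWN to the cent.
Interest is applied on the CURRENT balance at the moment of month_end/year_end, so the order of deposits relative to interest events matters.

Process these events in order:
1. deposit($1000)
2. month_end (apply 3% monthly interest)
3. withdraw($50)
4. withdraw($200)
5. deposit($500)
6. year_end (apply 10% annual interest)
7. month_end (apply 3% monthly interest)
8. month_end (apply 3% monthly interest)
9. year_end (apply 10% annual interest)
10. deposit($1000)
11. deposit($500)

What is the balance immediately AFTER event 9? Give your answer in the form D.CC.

Answer: 1643.11

Derivation:
After 1 (deposit($1000)): balance=$1000.00 total_interest=$0.00
After 2 (month_end (apply 3% monthly interest)): balance=$1030.00 total_interest=$30.00
After 3 (withdraw($50)): balance=$980.00 total_interest=$30.00
After 4 (withdraw($200)): balance=$780.00 total_interest=$30.00
After 5 (deposit($500)): balance=$1280.00 total_interest=$30.00
After 6 (year_end (apply 10% annual interest)): balance=$1408.00 total_interest=$158.00
After 7 (month_end (apply 3% monthly interest)): balance=$1450.24 total_interest=$200.24
After 8 (month_end (apply 3% monthly interest)): balance=$1493.74 total_interest=$243.74
After 9 (year_end (apply 10% annual interest)): balance=$1643.11 total_interest=$393.11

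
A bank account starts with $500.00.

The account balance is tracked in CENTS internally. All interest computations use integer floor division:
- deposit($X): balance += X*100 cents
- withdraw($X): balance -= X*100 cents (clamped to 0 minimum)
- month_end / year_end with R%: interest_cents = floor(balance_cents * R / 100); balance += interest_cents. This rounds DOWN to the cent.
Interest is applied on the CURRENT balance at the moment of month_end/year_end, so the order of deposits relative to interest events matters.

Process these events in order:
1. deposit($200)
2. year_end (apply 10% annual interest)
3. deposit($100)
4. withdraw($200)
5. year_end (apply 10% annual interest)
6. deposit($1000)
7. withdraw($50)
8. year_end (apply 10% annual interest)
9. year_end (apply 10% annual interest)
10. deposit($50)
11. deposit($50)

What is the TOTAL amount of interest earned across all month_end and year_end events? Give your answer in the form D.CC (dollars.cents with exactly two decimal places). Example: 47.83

After 1 (deposit($200)): balance=$700.00 total_interest=$0.00
After 2 (year_end (apply 10% annual interest)): balance=$770.00 total_interest=$70.00
After 3 (deposit($100)): balance=$870.00 total_interest=$70.00
After 4 (withdraw($200)): balance=$670.00 total_interest=$70.00
After 5 (year_end (apply 10% annual interest)): balance=$737.00 total_interest=$137.00
After 6 (deposit($1000)): balance=$1737.00 total_interest=$137.00
After 7 (withdraw($50)): balance=$1687.00 total_interest=$137.00
After 8 (year_end (apply 10% annual interest)): balance=$1855.70 total_interest=$305.70
After 9 (year_end (apply 10% annual interest)): balance=$2041.27 total_interest=$491.27
After 10 (deposit($50)): balance=$2091.27 total_interest=$491.27
After 11 (deposit($50)): balance=$2141.27 total_interest=$491.27

Answer: 491.27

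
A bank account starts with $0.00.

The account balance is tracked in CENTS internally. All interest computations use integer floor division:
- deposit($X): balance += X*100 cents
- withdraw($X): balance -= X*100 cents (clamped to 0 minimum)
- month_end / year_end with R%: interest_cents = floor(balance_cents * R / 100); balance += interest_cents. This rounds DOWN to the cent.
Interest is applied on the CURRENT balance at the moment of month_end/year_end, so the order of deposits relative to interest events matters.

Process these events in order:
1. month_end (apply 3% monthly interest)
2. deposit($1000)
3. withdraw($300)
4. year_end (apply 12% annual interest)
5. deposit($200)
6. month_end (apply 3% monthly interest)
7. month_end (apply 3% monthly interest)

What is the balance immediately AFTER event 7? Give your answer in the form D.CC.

Answer: 1043.92

Derivation:
After 1 (month_end (apply 3% monthly interest)): balance=$0.00 total_interest=$0.00
After 2 (deposit($1000)): balance=$1000.00 total_interest=$0.00
After 3 (withdraw($300)): balance=$700.00 total_interest=$0.00
After 4 (year_end (apply 12% annual interest)): balance=$784.00 total_interest=$84.00
After 5 (deposit($200)): balance=$984.00 total_interest=$84.00
After 6 (month_end (apply 3% monthly interest)): balance=$1013.52 total_interest=$113.52
After 7 (month_end (apply 3% monthly interest)): balance=$1043.92 total_interest=$143.92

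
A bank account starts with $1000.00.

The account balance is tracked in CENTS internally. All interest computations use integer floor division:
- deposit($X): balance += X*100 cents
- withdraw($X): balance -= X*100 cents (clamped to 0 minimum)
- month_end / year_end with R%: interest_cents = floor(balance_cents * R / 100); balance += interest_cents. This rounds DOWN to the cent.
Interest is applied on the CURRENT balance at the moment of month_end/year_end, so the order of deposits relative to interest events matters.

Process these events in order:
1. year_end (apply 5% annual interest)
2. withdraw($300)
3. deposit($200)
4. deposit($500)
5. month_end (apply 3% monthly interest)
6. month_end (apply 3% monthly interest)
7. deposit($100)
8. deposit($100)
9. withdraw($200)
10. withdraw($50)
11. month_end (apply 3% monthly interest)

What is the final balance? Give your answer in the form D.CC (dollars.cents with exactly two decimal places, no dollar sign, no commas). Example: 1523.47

Answer: 1532.94

Derivation:
After 1 (year_end (apply 5% annual interest)): balance=$1050.00 total_interest=$50.00
After 2 (withdraw($300)): balance=$750.00 total_interest=$50.00
After 3 (deposit($200)): balance=$950.00 total_interest=$50.00
After 4 (deposit($500)): balance=$1450.00 total_interest=$50.00
After 5 (month_end (apply 3% monthly interest)): balance=$1493.50 total_interest=$93.50
After 6 (month_end (apply 3% monthly interest)): balance=$1538.30 total_interest=$138.30
After 7 (deposit($100)): balance=$1638.30 total_interest=$138.30
After 8 (deposit($100)): balance=$1738.30 total_interest=$138.30
After 9 (withdraw($200)): balance=$1538.30 total_interest=$138.30
After 10 (withdraw($50)): balance=$1488.30 total_interest=$138.30
After 11 (month_end (apply 3% monthly interest)): balance=$1532.94 total_interest=$182.94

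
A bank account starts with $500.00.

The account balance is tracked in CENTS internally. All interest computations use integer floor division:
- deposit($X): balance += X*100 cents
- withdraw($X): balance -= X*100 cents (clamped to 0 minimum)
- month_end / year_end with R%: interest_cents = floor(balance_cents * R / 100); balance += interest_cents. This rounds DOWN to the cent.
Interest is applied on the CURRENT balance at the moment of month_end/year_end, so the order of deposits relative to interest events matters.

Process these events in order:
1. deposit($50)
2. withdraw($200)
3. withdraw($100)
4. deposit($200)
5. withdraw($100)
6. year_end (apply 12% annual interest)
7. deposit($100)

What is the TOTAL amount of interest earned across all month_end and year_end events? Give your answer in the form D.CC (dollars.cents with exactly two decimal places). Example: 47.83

After 1 (deposit($50)): balance=$550.00 total_interest=$0.00
After 2 (withdraw($200)): balance=$350.00 total_interest=$0.00
After 3 (withdraw($100)): balance=$250.00 total_interest=$0.00
After 4 (deposit($200)): balance=$450.00 total_interest=$0.00
After 5 (withdraw($100)): balance=$350.00 total_interest=$0.00
After 6 (year_end (apply 12% annual interest)): balance=$392.00 total_interest=$42.00
After 7 (deposit($100)): balance=$492.00 total_interest=$42.00

Answer: 42.00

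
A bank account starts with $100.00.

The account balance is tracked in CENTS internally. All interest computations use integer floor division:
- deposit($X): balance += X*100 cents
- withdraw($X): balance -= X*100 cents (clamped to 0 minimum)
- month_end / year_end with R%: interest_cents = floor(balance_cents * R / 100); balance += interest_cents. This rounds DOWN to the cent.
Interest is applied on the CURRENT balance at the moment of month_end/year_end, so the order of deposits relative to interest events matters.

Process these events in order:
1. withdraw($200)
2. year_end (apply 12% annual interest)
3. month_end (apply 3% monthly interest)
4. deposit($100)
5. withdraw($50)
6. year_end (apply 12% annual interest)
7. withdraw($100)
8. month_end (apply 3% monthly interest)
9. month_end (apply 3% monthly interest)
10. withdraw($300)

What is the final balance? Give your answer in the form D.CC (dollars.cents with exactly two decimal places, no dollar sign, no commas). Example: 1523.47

After 1 (withdraw($200)): balance=$0.00 total_interest=$0.00
After 2 (year_end (apply 12% annual interest)): balance=$0.00 total_interest=$0.00
After 3 (month_end (apply 3% monthly interest)): balance=$0.00 total_interest=$0.00
After 4 (deposit($100)): balance=$100.00 total_interest=$0.00
After 5 (withdraw($50)): balance=$50.00 total_interest=$0.00
After 6 (year_end (apply 12% annual interest)): balance=$56.00 total_interest=$6.00
After 7 (withdraw($100)): balance=$0.00 total_interest=$6.00
After 8 (month_end (apply 3% monthly interest)): balance=$0.00 total_interest=$6.00
After 9 (month_end (apply 3% monthly interest)): balance=$0.00 total_interest=$6.00
After 10 (withdraw($300)): balance=$0.00 total_interest=$6.00

Answer: 0.00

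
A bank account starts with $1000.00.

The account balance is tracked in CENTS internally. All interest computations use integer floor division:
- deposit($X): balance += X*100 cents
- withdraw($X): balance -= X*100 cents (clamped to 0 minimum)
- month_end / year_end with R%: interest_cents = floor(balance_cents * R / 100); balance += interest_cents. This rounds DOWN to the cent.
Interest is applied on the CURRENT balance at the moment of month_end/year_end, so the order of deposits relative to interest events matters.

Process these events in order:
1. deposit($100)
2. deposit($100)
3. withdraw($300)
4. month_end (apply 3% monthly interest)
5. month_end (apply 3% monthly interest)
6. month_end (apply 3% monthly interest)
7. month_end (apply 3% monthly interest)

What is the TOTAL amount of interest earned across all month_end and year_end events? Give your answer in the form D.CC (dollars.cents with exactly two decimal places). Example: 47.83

After 1 (deposit($100)): balance=$1100.00 total_interest=$0.00
After 2 (deposit($100)): balance=$1200.00 total_interest=$0.00
After 3 (withdraw($300)): balance=$900.00 total_interest=$0.00
After 4 (month_end (apply 3% monthly interest)): balance=$927.00 total_interest=$27.00
After 5 (month_end (apply 3% monthly interest)): balance=$954.81 total_interest=$54.81
After 6 (month_end (apply 3% monthly interest)): balance=$983.45 total_interest=$83.45
After 7 (month_end (apply 3% monthly interest)): balance=$1012.95 total_interest=$112.95

Answer: 112.95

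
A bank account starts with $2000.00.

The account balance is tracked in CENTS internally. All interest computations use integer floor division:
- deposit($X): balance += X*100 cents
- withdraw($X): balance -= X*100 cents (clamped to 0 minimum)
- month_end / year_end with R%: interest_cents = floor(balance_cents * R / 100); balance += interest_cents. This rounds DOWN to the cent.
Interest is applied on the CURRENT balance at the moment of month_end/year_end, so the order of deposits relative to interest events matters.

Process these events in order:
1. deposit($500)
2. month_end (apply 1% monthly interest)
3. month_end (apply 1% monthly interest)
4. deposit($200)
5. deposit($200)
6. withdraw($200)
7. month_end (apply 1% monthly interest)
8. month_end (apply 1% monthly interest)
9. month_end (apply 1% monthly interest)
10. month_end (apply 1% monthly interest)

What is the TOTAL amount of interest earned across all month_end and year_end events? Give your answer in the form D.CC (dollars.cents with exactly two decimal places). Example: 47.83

Answer: 161.90

Derivation:
After 1 (deposit($500)): balance=$2500.00 total_interest=$0.00
After 2 (month_end (apply 1% monthly interest)): balance=$2525.00 total_interest=$25.00
After 3 (month_end (apply 1% monthly interest)): balance=$2550.25 total_interest=$50.25
After 4 (deposit($200)): balance=$2750.25 total_interest=$50.25
After 5 (deposit($200)): balance=$2950.25 total_interest=$50.25
After 6 (withdraw($200)): balance=$2750.25 total_interest=$50.25
After 7 (month_end (apply 1% monthly interest)): balance=$2777.75 total_interest=$77.75
After 8 (month_end (apply 1% monthly interest)): balance=$2805.52 total_interest=$105.52
After 9 (month_end (apply 1% monthly interest)): balance=$2833.57 total_interest=$133.57
After 10 (month_end (apply 1% monthly interest)): balance=$2861.90 total_interest=$161.90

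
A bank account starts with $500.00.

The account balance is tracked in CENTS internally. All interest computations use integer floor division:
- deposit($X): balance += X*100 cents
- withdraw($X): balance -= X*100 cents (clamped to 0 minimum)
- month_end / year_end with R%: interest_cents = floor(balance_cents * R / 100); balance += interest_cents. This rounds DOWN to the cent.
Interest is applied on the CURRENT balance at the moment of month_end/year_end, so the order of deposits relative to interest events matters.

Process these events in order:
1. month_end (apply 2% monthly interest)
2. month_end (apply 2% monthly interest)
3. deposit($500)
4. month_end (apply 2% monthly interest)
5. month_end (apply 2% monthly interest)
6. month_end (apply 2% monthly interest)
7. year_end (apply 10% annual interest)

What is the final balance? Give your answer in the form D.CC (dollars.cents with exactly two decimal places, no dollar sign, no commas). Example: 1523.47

Answer: 1190.89

Derivation:
After 1 (month_end (apply 2% monthly interest)): balance=$510.00 total_interest=$10.00
After 2 (month_end (apply 2% monthly interest)): balance=$520.20 total_interest=$20.20
After 3 (deposit($500)): balance=$1020.20 total_interest=$20.20
After 4 (month_end (apply 2% monthly interest)): balance=$1040.60 total_interest=$40.60
After 5 (month_end (apply 2% monthly interest)): balance=$1061.41 total_interest=$61.41
After 6 (month_end (apply 2% monthly interest)): balance=$1082.63 total_interest=$82.63
After 7 (year_end (apply 10% annual interest)): balance=$1190.89 total_interest=$190.89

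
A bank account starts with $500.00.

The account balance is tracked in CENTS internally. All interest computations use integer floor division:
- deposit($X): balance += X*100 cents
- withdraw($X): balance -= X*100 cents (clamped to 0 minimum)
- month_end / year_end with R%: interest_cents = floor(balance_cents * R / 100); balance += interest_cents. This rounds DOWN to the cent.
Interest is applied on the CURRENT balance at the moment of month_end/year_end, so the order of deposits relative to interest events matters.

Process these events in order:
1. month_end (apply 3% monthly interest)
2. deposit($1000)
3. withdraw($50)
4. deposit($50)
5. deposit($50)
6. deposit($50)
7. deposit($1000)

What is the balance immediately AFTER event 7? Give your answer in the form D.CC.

After 1 (month_end (apply 3% monthly interest)): balance=$515.00 total_interest=$15.00
After 2 (deposit($1000)): balance=$1515.00 total_interest=$15.00
After 3 (withdraw($50)): balance=$1465.00 total_interest=$15.00
After 4 (deposit($50)): balance=$1515.00 total_interest=$15.00
After 5 (deposit($50)): balance=$1565.00 total_interest=$15.00
After 6 (deposit($50)): balance=$1615.00 total_interest=$15.00
After 7 (deposit($1000)): balance=$2615.00 total_interest=$15.00

Answer: 2615.00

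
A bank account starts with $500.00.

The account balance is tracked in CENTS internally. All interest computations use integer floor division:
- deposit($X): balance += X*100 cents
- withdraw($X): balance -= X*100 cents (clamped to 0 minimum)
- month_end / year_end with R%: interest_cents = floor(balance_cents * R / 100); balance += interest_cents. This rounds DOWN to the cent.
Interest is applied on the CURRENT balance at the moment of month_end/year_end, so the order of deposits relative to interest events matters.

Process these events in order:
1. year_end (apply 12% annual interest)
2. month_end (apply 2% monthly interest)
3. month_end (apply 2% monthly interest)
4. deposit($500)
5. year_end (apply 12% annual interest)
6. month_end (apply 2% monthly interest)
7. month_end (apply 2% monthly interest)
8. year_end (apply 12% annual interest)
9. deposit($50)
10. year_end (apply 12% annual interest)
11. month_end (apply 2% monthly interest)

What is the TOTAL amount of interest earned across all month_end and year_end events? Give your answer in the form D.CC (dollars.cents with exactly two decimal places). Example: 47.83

Answer: 621.19

Derivation:
After 1 (year_end (apply 12% annual interest)): balance=$560.00 total_interest=$60.00
After 2 (month_end (apply 2% monthly interest)): balance=$571.20 total_interest=$71.20
After 3 (month_end (apply 2% monthly interest)): balance=$582.62 total_interest=$82.62
After 4 (deposit($500)): balance=$1082.62 total_interest=$82.62
After 5 (year_end (apply 12% annual interest)): balance=$1212.53 total_interest=$212.53
After 6 (month_end (apply 2% monthly interest)): balance=$1236.78 total_interest=$236.78
After 7 (month_end (apply 2% monthly interest)): balance=$1261.51 total_interest=$261.51
After 8 (year_end (apply 12% annual interest)): balance=$1412.89 total_interest=$412.89
After 9 (deposit($50)): balance=$1462.89 total_interest=$412.89
After 10 (year_end (apply 12% annual interest)): balance=$1638.43 total_interest=$588.43
After 11 (month_end (apply 2% monthly interest)): balance=$1671.19 total_interest=$621.19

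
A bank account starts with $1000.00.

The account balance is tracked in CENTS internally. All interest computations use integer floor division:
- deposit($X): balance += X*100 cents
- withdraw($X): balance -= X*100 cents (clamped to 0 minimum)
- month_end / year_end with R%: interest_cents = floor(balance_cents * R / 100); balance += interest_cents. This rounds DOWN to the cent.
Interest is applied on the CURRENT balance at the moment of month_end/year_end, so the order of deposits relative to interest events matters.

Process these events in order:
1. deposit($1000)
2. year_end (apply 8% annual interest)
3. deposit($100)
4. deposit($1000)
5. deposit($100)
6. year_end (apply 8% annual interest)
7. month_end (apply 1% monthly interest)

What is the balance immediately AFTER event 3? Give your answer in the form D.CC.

Answer: 2260.00

Derivation:
After 1 (deposit($1000)): balance=$2000.00 total_interest=$0.00
After 2 (year_end (apply 8% annual interest)): balance=$2160.00 total_interest=$160.00
After 3 (deposit($100)): balance=$2260.00 total_interest=$160.00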